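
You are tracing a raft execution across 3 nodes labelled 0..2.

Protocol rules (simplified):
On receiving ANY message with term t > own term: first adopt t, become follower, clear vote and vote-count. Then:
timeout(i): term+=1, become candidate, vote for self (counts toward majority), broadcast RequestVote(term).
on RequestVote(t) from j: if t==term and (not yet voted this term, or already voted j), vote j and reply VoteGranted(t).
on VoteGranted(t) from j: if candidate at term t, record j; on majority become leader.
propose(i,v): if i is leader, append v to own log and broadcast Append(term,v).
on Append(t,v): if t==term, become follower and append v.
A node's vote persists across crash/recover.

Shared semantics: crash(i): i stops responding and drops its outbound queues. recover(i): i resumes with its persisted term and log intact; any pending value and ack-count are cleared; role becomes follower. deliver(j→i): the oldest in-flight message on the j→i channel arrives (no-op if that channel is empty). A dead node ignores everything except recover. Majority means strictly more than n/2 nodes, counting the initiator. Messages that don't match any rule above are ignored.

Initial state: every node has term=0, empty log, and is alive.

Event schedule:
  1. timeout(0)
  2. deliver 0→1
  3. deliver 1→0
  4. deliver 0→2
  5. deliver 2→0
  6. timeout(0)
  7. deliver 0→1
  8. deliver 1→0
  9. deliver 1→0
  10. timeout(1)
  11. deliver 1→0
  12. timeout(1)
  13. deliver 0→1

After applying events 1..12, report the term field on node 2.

[1] timeout(0) → N0(cand t1 [-])
[2] deliver 0→1 → N1(foll t1 [-])
[3] deliver 1→0 → N0(lead t1 [-])
[4] deliver 0→2 → N2(foll t1 [-])
[5] deliver 2→0 → ∅
[6] timeout(0) → N0(cand t2 [-])
[7] deliver 0→1 → N1(foll t2 [-])
[8] deliver 1→0 → N0(lead t2 [-])
[9] deliver 1→0 → ∅
[10] timeout(1) → N1(cand t3 [-])
[11] deliver 1→0 → N0(foll t3 [-])
[12] timeout(1) → N1(cand t4 [-])

1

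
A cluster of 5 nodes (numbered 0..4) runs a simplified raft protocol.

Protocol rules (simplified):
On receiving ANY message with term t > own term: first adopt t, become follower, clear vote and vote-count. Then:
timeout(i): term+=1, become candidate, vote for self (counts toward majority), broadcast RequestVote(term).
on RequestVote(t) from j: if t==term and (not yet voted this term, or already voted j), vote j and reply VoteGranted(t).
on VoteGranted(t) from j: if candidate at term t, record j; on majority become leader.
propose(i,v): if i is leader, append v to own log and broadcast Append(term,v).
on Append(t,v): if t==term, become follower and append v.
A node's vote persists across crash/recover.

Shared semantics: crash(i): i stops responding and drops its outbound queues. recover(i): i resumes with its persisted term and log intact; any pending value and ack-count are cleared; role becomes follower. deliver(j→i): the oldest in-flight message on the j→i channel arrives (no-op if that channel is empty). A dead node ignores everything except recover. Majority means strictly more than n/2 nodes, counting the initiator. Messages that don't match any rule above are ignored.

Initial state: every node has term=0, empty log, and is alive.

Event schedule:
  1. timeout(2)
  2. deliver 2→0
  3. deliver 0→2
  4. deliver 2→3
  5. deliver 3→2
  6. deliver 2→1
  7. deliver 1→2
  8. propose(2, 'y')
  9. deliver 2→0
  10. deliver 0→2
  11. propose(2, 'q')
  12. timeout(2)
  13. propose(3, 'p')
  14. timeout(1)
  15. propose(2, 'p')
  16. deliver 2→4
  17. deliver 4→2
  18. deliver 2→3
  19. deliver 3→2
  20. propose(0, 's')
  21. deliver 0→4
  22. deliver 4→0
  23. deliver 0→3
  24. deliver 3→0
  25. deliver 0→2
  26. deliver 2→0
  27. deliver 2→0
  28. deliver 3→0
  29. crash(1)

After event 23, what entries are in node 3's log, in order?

y

[1] timeout(2) → N2(cand t1 [-])
[2] deliver 2→0 → N0(foll t1 [-])
[3] deliver 0→2 → ∅
[4] deliver 2→3 → N3(foll t1 [-])
[5] deliver 3→2 → N2(lead t1 [-])
[6] deliver 2→1 → N1(foll t1 [-])
[7] deliver 1→2 → ∅
[8] propose(2,'y') → N2(lead t1 [y])
[9] deliver 2→0 → N0(foll t1 [y])
[10] deliver 0→2 → ∅
[11] propose(2,'q') → N2(lead t1 [y,q])
[12] timeout(2) → N2(cand t2 [y,q])
[13] propose(3,'p') → ∅
[14] timeout(1) → N1(cand t2 [-])
[15] propose(2,'p') → ∅
[16] deliver 2→4 → N4(foll t1 [-])
[17] deliver 4→2 → ∅
[18] deliver 2→3 → N3(foll t1 [y])
[19] deliver 3→2 → ∅
[20] propose(0,'s') → ∅
[21] deliver 0→4 → ∅
[22] deliver 4→0 → ∅
[23] deliver 0→3 → ∅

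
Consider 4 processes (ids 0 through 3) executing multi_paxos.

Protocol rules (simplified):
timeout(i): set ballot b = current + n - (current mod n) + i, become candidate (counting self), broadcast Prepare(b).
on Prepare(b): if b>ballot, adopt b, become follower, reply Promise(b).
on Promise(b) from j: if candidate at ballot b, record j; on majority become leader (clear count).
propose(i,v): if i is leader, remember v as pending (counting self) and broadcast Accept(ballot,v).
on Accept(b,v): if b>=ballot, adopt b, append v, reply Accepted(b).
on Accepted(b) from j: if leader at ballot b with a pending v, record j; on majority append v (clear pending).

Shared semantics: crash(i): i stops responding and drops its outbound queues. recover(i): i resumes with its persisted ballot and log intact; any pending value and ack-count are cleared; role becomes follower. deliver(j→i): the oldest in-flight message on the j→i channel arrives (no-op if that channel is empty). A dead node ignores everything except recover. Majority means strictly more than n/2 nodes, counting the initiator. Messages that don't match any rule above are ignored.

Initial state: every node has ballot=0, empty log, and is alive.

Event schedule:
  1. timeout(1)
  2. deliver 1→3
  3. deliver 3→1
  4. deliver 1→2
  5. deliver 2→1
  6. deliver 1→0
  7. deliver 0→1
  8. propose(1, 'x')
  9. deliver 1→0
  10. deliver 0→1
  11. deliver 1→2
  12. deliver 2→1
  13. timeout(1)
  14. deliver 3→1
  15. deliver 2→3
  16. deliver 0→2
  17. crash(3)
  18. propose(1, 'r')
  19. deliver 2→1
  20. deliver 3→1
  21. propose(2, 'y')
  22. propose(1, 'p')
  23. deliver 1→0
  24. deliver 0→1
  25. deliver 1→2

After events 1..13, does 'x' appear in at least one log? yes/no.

yes

e1 timeout(1): 1[cand,b=5,-]
e2 deliver 1→3: 3[foll,b=5,-]
e3 deliver 3→1: ·
e4 deliver 1→2: 2[foll,b=5,-]
e5 deliver 2→1: 1[lead,b=5,-]
e6 deliver 1→0: 0[foll,b=5,-]
e7 deliver 0→1: ·
e8 propose(1,'x'): ·
e9 deliver 1→0: 0[foll,b=5,x]
e10 deliver 0→1: ·
e11 deliver 1→2: 2[foll,b=5,x]
e12 deliver 2→1: 1[lead,b=5,x]
e13 timeout(1): 1[cand,b=9,x]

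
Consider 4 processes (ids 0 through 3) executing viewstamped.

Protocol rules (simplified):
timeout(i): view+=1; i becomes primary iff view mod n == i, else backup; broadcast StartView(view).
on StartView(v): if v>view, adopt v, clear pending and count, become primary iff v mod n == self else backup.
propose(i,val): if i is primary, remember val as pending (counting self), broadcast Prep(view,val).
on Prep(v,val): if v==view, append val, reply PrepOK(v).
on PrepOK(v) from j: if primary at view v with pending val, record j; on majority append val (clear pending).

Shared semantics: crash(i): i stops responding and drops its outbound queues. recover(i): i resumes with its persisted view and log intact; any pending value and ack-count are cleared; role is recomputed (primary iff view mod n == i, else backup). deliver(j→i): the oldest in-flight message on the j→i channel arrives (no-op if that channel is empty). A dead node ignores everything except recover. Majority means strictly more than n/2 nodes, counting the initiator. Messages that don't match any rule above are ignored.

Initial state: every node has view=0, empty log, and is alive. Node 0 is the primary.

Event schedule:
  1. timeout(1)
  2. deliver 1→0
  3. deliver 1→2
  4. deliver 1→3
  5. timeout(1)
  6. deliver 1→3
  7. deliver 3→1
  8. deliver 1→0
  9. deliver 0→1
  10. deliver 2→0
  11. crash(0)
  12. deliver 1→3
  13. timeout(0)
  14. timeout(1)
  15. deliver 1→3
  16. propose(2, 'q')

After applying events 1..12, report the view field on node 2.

1

e1 timeout(1): 1[prim,v=1,-]
e2 deliver 1→0: 0[back,v=1,-]
e3 deliver 1→2: 2[back,v=1,-]
e4 deliver 1→3: 3[back,v=1,-]
e5 timeout(1): 1[back,v=2,-]
e6 deliver 1→3: 3[back,v=2,-]
e7 deliver 3→1: ·
e8 deliver 1→0: 0[back,v=2,-]
e9 deliver 0→1: ·
e10 deliver 2→0: ·
e11 crash(0): 0[✗back,v=2,-]
e12 deliver 1→3: ·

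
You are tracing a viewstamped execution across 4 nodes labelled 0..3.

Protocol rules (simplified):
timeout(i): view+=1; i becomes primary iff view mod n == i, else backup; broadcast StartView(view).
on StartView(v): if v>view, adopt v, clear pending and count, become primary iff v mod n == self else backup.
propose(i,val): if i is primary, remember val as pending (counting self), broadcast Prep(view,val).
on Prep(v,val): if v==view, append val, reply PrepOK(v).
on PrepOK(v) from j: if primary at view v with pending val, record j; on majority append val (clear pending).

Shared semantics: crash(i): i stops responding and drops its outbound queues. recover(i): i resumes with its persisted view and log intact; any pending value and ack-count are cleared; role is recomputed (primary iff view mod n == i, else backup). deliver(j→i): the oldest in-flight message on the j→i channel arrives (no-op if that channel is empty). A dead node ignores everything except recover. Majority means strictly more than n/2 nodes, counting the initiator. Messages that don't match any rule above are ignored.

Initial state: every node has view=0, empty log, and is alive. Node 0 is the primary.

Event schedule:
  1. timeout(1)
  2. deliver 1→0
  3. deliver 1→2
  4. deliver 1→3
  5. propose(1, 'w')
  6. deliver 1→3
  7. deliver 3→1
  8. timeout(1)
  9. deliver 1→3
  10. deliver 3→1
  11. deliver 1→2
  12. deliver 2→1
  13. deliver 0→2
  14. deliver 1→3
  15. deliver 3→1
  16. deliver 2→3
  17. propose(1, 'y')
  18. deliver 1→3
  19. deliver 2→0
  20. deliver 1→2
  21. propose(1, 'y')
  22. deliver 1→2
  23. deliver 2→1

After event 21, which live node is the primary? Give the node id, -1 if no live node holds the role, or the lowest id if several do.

2

after 1 — timeout(1): n1:prim/v1/[-]
after 2 — deliver 1→0: n0:back/v1/[-]
after 3 — deliver 1→2: n2:back/v1/[-]
after 4 — deliver 1→3: n3:back/v1/[-]
after 5 — propose(1,'w'): ·
after 6 — deliver 1→3: n3:back/v1/[w]
after 7 — deliver 3→1: ·
after 8 — timeout(1): n1:back/v2/[-]
after 9 — deliver 1→3: n3:back/v2/[w]
after 10 — deliver 3→1: ·
after 11 — deliver 1→2: n2:back/v1/[w]
after 12 — deliver 2→1: ·
after 13 — deliver 0→2: ·
after 14 — deliver 1→3: ·
after 15 — deliver 3→1: ·
after 16 — deliver 2→3: ·
after 17 — propose(1,'y'): ·
after 18 — deliver 1→3: ·
after 19 — deliver 2→0: ·
after 20 — deliver 1→2: n2:prim/v2/[w]
after 21 — propose(1,'y'): ·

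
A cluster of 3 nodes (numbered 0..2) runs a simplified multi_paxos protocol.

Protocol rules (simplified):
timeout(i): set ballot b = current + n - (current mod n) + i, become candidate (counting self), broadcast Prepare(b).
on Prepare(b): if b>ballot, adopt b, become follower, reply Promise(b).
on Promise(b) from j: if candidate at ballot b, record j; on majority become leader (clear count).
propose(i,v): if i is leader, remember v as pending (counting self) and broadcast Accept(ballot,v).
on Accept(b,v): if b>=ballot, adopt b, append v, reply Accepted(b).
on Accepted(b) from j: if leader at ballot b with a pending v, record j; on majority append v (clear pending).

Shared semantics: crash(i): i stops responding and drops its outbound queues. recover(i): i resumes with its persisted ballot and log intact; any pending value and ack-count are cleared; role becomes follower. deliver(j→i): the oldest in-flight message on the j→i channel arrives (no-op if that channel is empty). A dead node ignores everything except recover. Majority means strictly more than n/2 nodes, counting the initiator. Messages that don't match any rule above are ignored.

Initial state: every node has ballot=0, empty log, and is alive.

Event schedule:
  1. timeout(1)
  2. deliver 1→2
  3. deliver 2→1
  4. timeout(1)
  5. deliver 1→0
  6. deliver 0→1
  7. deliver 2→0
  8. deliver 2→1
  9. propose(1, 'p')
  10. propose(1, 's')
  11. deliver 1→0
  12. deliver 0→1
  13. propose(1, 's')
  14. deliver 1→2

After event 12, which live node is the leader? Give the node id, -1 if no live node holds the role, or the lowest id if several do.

step 1 timeout(1): 1={cand,b=4,log=-}
step 2 deliver 1→2: 2={foll,b=4,log=-}
step 3 deliver 2→1: 1={lead,b=4,log=-}
step 4 timeout(1): 1={cand,b=7,log=-}
step 5 deliver 1→0: 0={foll,b=4,log=-}
step 6 deliver 0→1: —
step 7 deliver 2→0: —
step 8 deliver 2→1: —
step 9 propose(1,'p'): —
step 10 propose(1,'s'): —
step 11 deliver 1→0: 0={foll,b=7,log=-}
step 12 deliver 0→1: 1={lead,b=7,log=-}

1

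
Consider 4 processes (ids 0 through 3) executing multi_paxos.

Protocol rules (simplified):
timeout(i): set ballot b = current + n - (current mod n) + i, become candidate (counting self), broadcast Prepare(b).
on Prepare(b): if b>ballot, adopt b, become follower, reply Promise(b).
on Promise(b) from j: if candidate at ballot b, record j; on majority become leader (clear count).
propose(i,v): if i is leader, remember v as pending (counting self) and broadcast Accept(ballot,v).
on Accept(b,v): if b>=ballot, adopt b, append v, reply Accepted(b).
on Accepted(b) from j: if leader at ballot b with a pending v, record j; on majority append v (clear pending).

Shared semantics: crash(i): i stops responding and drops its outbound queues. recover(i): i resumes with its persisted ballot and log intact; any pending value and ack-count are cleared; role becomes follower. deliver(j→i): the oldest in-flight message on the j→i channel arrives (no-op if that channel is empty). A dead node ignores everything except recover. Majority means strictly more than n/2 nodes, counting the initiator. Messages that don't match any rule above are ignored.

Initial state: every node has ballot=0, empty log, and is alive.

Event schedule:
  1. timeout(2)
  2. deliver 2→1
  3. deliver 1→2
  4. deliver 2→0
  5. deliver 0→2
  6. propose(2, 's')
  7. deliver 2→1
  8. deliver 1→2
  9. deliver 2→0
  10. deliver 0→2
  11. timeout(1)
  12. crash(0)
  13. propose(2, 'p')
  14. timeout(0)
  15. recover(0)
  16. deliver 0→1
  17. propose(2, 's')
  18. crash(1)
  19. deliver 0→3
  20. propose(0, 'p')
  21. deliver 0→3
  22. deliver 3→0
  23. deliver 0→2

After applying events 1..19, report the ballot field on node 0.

e1 timeout(2): 2[cand,b=6,-]
e2 deliver 2→1: 1[foll,b=6,-]
e3 deliver 1→2: ·
e4 deliver 2→0: 0[foll,b=6,-]
e5 deliver 0→2: 2[lead,b=6,-]
e6 propose(2,'s'): ·
e7 deliver 2→1: 1[foll,b=6,s]
e8 deliver 1→2: ·
e9 deliver 2→0: 0[foll,b=6,s]
e10 deliver 0→2: 2[lead,b=6,s]
e11 timeout(1): 1[cand,b=9,s]
e12 crash(0): 0[✗foll,b=6,s]
e13 propose(2,'p'): ·
e14 timeout(0): ·
e15 recover(0): 0[foll,b=6,s]
e16 deliver 0→1: ·
e17 propose(2,'s'): ·
e18 crash(1): 1[✗cand,b=9,s]
e19 deliver 0→3: ·

6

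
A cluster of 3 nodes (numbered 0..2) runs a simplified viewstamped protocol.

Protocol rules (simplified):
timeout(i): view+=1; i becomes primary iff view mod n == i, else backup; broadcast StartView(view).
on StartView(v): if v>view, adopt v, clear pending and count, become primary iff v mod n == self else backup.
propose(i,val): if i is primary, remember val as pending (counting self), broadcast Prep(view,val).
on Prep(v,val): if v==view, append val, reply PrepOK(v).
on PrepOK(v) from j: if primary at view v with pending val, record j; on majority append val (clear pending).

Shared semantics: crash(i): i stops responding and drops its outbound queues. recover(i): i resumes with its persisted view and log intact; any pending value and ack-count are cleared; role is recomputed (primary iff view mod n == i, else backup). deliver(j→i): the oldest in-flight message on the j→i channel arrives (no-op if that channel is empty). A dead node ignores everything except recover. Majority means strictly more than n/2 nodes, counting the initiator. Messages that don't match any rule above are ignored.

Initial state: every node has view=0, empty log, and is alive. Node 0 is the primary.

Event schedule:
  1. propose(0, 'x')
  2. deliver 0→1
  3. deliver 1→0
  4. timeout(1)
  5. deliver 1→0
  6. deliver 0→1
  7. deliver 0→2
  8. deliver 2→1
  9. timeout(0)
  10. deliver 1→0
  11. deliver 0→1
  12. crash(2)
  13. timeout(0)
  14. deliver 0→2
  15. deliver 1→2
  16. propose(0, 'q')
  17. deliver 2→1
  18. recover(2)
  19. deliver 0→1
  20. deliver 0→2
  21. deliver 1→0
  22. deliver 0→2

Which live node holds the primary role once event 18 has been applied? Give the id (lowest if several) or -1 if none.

0

step 1 propose(0,'x'): —
step 2 deliver 0→1: 1={back,v=0,log=x}
step 3 deliver 1→0: 0={prim,v=0,log=x}
step 4 timeout(1): 1={prim,v=1,log=x}
step 5 deliver 1→0: 0={back,v=1,log=x}
step 6 deliver 0→1: —
step 7 deliver 0→2: 2={back,v=0,log=x}
step 8 deliver 2→1: —
step 9 timeout(0): 0={back,v=2,log=x}
step 10 deliver 1→0: —
step 11 deliver 0→1: 1={back,v=2,log=x}
step 12 crash(2): 2={✗back,v=0,log=x}
step 13 timeout(0): 0={prim,v=3,log=x}
step 14 deliver 0→2: —
step 15 deliver 1→2: —
step 16 propose(0,'q'): —
step 17 deliver 2→1: —
step 18 recover(2): 2={back,v=0,log=x}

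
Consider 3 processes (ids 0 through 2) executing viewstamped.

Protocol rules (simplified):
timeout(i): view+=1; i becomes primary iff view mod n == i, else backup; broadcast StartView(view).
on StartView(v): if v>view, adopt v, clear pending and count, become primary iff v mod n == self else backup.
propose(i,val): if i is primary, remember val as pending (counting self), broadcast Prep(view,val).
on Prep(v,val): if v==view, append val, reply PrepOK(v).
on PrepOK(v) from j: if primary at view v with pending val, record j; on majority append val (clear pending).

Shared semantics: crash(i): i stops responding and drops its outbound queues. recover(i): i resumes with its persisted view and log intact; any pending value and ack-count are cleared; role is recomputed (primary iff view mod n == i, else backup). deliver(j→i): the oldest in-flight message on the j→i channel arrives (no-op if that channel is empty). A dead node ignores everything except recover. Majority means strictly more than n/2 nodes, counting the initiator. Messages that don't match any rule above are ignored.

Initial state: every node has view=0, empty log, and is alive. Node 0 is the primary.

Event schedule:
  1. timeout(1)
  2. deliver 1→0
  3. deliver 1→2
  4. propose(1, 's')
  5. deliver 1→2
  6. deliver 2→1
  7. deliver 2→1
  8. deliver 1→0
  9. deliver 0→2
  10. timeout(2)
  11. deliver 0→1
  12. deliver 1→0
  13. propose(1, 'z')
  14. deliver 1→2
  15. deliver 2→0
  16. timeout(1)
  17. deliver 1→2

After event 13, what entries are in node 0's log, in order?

s

e1 timeout(1): 1[prim,v=1,-]
e2 deliver 1→0: 0[back,v=1,-]
e3 deliver 1→2: 2[back,v=1,-]
e4 propose(1,'s'): ·
e5 deliver 1→2: 2[back,v=1,s]
e6 deliver 2→1: 1[prim,v=1,s]
e7 deliver 2→1: ·
e8 deliver 1→0: 0[back,v=1,s]
e9 deliver 0→2: ·
e10 timeout(2): 2[prim,v=2,s]
e11 deliver 0→1: ·
e12 deliver 1→0: ·
e13 propose(1,'z'): ·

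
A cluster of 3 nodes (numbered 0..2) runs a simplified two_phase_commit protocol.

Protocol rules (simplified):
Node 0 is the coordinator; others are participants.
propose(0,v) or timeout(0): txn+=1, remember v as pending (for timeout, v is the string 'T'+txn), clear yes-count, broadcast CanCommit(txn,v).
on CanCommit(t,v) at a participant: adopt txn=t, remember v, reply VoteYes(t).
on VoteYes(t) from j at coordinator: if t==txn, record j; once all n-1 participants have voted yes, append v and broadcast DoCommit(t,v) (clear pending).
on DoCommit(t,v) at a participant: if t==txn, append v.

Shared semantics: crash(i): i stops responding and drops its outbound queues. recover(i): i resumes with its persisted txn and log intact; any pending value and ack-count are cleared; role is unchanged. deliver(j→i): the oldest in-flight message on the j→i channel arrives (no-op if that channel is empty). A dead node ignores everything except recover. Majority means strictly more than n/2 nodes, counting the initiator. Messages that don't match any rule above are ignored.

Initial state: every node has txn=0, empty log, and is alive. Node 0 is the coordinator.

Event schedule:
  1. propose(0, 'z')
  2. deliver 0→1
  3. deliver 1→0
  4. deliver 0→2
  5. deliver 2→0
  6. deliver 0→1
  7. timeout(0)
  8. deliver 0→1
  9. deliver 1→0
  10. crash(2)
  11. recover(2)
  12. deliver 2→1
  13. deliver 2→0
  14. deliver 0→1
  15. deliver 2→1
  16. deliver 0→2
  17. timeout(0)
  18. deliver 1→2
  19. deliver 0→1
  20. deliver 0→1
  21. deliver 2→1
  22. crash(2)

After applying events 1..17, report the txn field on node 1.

e1 propose(0,'z'): 0[coor,t=1,-]
e2 deliver 0→1: 1[part,t=1,-]
e3 deliver 1→0: ·
e4 deliver 0→2: 2[part,t=1,-]
e5 deliver 2→0: 0[coor,t=1,z]
e6 deliver 0→1: 1[part,t=1,z]
e7 timeout(0): 0[coor,t=2,z]
e8 deliver 0→1: 1[part,t=2,z]
e9 deliver 1→0: ·
e10 crash(2): 2[✗part,t=1,-]
e11 recover(2): 2[part,t=1,-]
e12 deliver 2→1: ·
e13 deliver 2→0: ·
e14 deliver 0→1: ·
e15 deliver 2→1: ·
e16 deliver 0→2: 2[part,t=1,z]
e17 timeout(0): 0[coor,t=3,z]

2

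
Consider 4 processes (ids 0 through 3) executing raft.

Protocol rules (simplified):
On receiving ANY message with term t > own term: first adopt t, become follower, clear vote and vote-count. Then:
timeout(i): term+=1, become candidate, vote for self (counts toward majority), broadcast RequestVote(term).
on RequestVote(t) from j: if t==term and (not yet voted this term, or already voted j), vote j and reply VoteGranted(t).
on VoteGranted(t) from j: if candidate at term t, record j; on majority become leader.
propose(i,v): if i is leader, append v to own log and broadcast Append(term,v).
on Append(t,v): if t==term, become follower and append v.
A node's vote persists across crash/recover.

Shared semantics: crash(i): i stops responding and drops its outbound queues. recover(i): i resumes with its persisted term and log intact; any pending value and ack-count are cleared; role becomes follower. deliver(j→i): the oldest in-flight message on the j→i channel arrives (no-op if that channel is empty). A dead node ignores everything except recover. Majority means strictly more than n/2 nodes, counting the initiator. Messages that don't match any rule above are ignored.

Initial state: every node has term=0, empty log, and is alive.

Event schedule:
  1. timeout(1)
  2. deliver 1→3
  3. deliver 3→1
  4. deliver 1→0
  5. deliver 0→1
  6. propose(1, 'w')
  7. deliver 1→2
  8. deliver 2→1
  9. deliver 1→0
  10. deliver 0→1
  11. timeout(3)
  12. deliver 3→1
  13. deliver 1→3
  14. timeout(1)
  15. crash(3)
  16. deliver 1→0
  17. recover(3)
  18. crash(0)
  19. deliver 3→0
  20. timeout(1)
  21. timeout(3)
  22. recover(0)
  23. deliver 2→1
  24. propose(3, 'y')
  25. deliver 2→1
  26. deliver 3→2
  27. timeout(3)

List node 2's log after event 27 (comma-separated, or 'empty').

e1 timeout(1): 1[cand,t=1,-]
e2 deliver 1→3: 3[foll,t=1,-]
e3 deliver 3→1: ·
e4 deliver 1→0: 0[foll,t=1,-]
e5 deliver 0→1: 1[lead,t=1,-]
e6 propose(1,'w'): 1[lead,t=1,w]
e7 deliver 1→2: 2[foll,t=1,-]
e8 deliver 2→1: ·
e9 deliver 1→0: 0[foll,t=1,w]
e10 deliver 0→1: ·
e11 timeout(3): 3[cand,t=2,-]
e12 deliver 3→1: 1[foll,t=2,w]
e13 deliver 1→3: ·
e14 timeout(1): 1[cand,t=3,w]
e15 crash(3): 3[✗cand,t=2,-]
e16 deliver 1→0: 0[foll,t=3,w]
e17 recover(3): 3[foll,t=2,-]
e18 crash(0): 0[✗foll,t=3,w]
e19 deliver 3→0: ·
e20 timeout(1): 1[cand,t=4,w]
e21 timeout(3): 3[cand,t=3,-]
e22 recover(0): 0[foll,t=3,w]
e23 deliver 2→1: ·
e24 propose(3,'y'): ·
e25 deliver 2→1: ·
e26 deliver 3→2: 2[foll,t=3,-]
e27 timeout(3): 3[cand,t=4,-]

empty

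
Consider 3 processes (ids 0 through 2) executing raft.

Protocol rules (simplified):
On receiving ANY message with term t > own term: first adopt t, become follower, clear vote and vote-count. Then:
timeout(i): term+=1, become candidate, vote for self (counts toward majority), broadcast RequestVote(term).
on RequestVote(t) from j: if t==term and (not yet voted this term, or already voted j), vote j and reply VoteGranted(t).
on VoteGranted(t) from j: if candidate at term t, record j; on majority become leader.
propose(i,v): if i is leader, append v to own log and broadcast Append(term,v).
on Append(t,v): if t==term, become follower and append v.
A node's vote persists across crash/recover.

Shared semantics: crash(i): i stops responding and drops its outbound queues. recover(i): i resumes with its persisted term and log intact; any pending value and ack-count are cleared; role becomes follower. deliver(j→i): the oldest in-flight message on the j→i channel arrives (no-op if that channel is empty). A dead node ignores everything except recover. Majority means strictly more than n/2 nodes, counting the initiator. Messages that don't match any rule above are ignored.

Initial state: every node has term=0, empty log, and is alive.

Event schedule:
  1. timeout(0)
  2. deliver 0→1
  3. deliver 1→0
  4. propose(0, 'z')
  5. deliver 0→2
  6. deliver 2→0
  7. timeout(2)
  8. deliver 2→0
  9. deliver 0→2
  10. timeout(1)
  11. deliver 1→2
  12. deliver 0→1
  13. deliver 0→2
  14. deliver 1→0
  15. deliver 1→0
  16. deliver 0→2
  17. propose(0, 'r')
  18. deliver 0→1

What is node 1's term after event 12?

2

1. timeout(0):  <0:cand t1 ->
2. deliver 0→1:  <1:foll t1 ->
3. deliver 1→0:  <0:lead t1 ->
4. propose(0,'z'):  <0:lead t1 z>
5. deliver 0→2:  <2:foll t1 ->
6. deliver 2→0:  nop
7. timeout(2):  <2:cand t2 ->
8. deliver 2→0:  <0:foll t2 z>
9. deliver 0→2:  nop
10. timeout(1):  <1:cand t2 ->
11. deliver 1→2:  nop
12. deliver 0→1:  nop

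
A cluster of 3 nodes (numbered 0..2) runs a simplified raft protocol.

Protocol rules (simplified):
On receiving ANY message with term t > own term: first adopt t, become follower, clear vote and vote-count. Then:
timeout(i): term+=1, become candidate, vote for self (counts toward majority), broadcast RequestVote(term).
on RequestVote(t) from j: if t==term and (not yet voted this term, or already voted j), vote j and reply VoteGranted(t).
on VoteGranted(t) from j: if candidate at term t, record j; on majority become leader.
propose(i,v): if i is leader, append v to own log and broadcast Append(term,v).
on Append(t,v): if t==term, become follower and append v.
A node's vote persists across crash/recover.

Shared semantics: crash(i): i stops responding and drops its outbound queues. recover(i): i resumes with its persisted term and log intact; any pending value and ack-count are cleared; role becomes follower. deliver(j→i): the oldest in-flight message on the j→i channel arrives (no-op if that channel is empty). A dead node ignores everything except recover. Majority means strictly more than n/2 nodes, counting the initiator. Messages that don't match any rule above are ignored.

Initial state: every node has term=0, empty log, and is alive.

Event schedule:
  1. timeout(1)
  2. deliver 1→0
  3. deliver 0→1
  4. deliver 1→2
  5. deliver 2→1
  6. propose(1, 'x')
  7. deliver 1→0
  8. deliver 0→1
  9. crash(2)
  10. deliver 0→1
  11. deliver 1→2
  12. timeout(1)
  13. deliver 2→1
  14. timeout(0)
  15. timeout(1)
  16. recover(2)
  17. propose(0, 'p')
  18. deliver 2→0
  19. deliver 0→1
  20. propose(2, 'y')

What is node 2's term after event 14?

1. timeout(1):  <1:cand t1 ->
2. deliver 1→0:  <0:foll t1 ->
3. deliver 0→1:  <1:lead t1 ->
4. deliver 1→2:  <2:foll t1 ->
5. deliver 2→1:  nop
6. propose(1,'x'):  <1:lead t1 x>
7. deliver 1→0:  <0:foll t1 x>
8. deliver 0→1:  nop
9. crash(2):  <2:✗foll t1 ->
10. deliver 0→1:  nop
11. deliver 1→2:  nop
12. timeout(1):  <1:cand t2 x>
13. deliver 2→1:  nop
14. timeout(0):  <0:cand t2 x>

1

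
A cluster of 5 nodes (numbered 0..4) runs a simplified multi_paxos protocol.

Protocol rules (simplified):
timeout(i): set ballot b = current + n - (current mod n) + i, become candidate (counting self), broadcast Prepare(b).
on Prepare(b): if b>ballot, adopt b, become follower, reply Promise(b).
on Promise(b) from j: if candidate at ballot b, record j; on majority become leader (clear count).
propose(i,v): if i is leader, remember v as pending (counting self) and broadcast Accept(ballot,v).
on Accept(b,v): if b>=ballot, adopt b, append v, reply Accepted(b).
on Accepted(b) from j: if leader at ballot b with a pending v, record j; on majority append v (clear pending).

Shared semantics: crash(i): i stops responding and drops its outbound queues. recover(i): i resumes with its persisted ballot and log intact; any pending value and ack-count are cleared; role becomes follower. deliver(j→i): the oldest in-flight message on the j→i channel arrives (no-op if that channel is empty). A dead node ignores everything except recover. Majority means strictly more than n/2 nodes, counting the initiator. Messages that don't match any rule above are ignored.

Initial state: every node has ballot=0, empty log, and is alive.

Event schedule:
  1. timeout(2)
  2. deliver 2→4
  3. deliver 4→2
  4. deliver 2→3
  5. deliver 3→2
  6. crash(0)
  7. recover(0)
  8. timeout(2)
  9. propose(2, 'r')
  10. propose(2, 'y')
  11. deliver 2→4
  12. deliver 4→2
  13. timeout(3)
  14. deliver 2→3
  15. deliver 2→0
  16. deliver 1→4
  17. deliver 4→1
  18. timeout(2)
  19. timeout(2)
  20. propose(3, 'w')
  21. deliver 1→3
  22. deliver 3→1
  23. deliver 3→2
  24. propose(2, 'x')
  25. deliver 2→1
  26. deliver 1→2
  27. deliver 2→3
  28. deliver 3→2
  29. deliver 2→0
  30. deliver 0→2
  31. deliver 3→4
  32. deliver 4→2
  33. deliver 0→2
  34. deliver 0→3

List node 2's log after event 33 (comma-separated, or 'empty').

after 1 — timeout(2): n2:cand/b7/[-]
after 2 — deliver 2→4: n4:foll/b7/[-]
after 3 — deliver 4→2: ·
after 4 — deliver 2→3: n3:foll/b7/[-]
after 5 — deliver 3→2: n2:lead/b7/[-]
after 6 — crash(0): n0:✗foll/b0/[-]
after 7 — recover(0): n0:foll/b0/[-]
after 8 — timeout(2): n2:cand/b12/[-]
after 9 — propose(2,'r'): ·
after 10 — propose(2,'y'): ·
after 11 — deliver 2→4: n4:foll/b12/[-]
after 12 — deliver 4→2: ·
after 13 — timeout(3): n3:cand/b13/[-]
after 14 — deliver 2→3: ·
after 15 — deliver 2→0: n0:foll/b7/[-]
after 16 — deliver 1→4: ·
after 17 — deliver 4→1: ·
after 18 — timeout(2): n2:cand/b17/[-]
after 19 — timeout(2): n2:cand/b22/[-]
after 20 — propose(3,'w'): ·
after 21 — deliver 1→3: ·
after 22 — deliver 3→1: n1:foll/b13/[-]
after 23 — deliver 3→2: ·
after 24 — propose(2,'x'): ·
after 25 — deliver 2→1: ·
after 26 — deliver 1→2: ·
after 27 — deliver 2→3: n3:foll/b17/[-]
after 28 — deliver 3→2: ·
after 29 — deliver 2→0: n0:foll/b12/[-]
after 30 — deliver 0→2: ·
after 31 — deliver 3→4: n4:foll/b13/[-]
after 32 — deliver 4→2: ·
after 33 — deliver 0→2: ·

empty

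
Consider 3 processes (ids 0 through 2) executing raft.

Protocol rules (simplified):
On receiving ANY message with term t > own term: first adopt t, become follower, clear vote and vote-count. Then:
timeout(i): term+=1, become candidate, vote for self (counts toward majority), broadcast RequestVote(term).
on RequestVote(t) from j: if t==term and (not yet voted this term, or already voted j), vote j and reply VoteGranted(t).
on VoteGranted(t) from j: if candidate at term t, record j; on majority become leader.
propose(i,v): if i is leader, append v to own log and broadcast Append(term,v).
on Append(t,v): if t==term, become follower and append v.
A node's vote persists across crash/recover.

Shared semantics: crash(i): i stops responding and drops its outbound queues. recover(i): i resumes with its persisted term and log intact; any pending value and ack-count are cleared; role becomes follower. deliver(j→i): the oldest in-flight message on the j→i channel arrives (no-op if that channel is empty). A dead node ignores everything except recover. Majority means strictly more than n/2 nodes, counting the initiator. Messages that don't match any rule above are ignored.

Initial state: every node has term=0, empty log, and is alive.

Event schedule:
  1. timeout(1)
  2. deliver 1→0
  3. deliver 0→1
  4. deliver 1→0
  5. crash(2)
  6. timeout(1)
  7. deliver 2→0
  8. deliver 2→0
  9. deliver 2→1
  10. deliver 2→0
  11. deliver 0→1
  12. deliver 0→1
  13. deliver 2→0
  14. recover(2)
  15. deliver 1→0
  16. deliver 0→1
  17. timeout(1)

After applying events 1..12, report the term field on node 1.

1. timeout(1):  <1:cand t1 ->
2. deliver 1→0:  <0:foll t1 ->
3. deliver 0→1:  <1:lead t1 ->
4. deliver 1→0:  nop
5. crash(2):  <2:✗foll t0 ->
6. timeout(1):  <1:cand t2 ->
7. deliver 2→0:  nop
8. deliver 2→0:  nop
9. deliver 2→1:  nop
10. deliver 2→0:  nop
11. deliver 0→1:  nop
12. deliver 0→1:  nop

2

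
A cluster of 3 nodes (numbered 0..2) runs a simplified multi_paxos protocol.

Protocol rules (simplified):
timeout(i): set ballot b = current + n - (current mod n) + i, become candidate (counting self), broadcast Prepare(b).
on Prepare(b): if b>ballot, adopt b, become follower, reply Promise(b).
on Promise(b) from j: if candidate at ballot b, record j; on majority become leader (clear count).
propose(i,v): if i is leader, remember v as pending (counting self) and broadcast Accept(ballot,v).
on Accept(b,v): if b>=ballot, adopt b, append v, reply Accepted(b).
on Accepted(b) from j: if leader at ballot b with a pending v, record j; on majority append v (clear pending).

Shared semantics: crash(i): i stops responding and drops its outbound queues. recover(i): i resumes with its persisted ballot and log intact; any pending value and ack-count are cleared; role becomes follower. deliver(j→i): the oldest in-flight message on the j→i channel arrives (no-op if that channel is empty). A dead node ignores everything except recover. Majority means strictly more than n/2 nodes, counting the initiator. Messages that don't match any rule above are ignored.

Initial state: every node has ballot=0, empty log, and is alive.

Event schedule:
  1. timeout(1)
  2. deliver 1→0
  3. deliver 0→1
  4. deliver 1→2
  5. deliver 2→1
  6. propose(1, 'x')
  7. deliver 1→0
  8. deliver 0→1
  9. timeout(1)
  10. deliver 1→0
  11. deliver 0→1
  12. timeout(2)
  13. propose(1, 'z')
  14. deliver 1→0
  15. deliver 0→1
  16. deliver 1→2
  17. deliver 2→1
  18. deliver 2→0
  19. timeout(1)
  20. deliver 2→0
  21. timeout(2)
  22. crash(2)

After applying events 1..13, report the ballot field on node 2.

8

1. timeout(1):  <1:cand b4 ->
2. deliver 1→0:  <0:foll b4 ->
3. deliver 0→1:  <1:lead b4 ->
4. deliver 1→2:  <2:foll b4 ->
5. deliver 2→1:  nop
6. propose(1,'x'):  nop
7. deliver 1→0:  <0:foll b4 x>
8. deliver 0→1:  <1:lead b4 x>
9. timeout(1):  <1:cand b7 x>
10. deliver 1→0:  <0:foll b7 x>
11. deliver 0→1:  <1:lead b7 x>
12. timeout(2):  <2:cand b8 ->
13. propose(1,'z'):  nop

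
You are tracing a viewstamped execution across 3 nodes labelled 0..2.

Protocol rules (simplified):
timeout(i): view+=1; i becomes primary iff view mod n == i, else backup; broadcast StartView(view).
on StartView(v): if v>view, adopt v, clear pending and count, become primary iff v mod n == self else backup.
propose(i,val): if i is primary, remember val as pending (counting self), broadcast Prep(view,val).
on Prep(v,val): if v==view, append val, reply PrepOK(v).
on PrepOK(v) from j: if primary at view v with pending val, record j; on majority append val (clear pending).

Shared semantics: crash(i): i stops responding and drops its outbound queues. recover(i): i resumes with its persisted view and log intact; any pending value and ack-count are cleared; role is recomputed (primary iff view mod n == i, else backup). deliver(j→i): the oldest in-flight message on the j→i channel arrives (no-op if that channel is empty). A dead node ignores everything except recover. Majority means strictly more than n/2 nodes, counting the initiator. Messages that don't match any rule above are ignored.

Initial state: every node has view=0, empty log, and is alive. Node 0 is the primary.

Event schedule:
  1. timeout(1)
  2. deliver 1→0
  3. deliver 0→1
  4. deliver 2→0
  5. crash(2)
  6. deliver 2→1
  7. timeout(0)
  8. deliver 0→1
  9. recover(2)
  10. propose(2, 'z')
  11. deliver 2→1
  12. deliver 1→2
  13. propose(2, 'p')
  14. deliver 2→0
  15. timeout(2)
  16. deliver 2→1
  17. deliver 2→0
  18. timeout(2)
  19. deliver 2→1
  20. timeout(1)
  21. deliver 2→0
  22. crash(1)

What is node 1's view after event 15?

e1 timeout(1): 1[prim,v=1,-]
e2 deliver 1→0: 0[back,v=1,-]
e3 deliver 0→1: ·
e4 deliver 2→0: ·
e5 crash(2): 2[✗back,v=0,-]
e6 deliver 2→1: ·
e7 timeout(0): 0[back,v=2,-]
e8 deliver 0→1: 1[back,v=2,-]
e9 recover(2): 2[back,v=0,-]
e10 propose(2,'z'): ·
e11 deliver 2→1: ·
e12 deliver 1→2: 2[back,v=1,-]
e13 propose(2,'p'): ·
e14 deliver 2→0: ·
e15 timeout(2): 2[prim,v=2,-]

2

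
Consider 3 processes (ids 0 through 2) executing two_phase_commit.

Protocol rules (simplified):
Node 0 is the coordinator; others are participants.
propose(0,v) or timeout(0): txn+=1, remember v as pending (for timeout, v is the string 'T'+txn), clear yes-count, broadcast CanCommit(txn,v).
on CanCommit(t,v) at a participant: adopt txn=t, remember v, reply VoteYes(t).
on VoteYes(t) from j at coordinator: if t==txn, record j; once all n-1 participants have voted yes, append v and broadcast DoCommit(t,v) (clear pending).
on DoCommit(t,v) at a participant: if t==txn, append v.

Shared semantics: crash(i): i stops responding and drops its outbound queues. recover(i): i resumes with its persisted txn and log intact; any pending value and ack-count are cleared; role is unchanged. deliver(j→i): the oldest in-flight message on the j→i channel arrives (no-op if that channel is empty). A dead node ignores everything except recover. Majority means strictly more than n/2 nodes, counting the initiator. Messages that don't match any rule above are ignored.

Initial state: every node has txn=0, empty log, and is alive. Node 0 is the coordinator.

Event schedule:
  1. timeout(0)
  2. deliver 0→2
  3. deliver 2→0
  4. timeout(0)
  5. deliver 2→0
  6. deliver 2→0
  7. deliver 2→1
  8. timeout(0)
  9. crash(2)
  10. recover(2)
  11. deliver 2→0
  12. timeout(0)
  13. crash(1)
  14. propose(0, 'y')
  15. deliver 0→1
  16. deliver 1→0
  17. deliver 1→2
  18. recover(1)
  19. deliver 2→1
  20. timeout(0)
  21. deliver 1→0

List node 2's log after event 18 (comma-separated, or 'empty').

empty

after 1 — timeout(0): n0:coor/t1/[-]
after 2 — deliver 0→2: n2:part/t1/[-]
after 3 — deliver 2→0: ·
after 4 — timeout(0): n0:coor/t2/[-]
after 5 — deliver 2→0: ·
after 6 — deliver 2→0: ·
after 7 — deliver 2→1: ·
after 8 — timeout(0): n0:coor/t3/[-]
after 9 — crash(2): n2:✗part/t1/[-]
after 10 — recover(2): n2:part/t1/[-]
after 11 — deliver 2→0: ·
after 12 — timeout(0): n0:coor/t4/[-]
after 13 — crash(1): n1:✗part/t0/[-]
after 14 — propose(0,'y'): n0:coor/t5/[-]
after 15 — deliver 0→1: ·
after 16 — deliver 1→0: ·
after 17 — deliver 1→2: ·
after 18 — recover(1): n1:part/t0/[-]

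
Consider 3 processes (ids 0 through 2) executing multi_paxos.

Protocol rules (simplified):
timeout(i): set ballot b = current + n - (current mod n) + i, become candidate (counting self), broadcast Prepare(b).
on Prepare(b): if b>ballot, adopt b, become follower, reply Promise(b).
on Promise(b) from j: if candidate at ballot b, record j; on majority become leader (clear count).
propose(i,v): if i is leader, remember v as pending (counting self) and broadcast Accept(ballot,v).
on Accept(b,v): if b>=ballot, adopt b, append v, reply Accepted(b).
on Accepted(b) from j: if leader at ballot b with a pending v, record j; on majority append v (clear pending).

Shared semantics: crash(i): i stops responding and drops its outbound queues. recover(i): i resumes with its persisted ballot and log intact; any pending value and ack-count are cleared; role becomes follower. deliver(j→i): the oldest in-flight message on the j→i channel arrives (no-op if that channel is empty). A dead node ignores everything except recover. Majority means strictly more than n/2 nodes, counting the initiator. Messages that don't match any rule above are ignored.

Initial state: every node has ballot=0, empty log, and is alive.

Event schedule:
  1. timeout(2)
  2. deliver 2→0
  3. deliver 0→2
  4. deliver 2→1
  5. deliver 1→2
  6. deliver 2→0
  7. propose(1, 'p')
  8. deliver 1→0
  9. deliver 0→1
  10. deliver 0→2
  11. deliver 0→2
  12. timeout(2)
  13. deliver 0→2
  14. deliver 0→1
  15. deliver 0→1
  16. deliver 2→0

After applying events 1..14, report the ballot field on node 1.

5

step 1 timeout(2): 2={cand,b=5,log=-}
step 2 deliver 2→0: 0={foll,b=5,log=-}
step 3 deliver 0→2: 2={lead,b=5,log=-}
step 4 deliver 2→1: 1={foll,b=5,log=-}
step 5 deliver 1→2: —
step 6 deliver 2→0: —
step 7 propose(1,'p'): —
step 8 deliver 1→0: —
step 9 deliver 0→1: —
step 10 deliver 0→2: —
step 11 deliver 0→2: —
step 12 timeout(2): 2={cand,b=8,log=-}
step 13 deliver 0→2: —
step 14 deliver 0→1: —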